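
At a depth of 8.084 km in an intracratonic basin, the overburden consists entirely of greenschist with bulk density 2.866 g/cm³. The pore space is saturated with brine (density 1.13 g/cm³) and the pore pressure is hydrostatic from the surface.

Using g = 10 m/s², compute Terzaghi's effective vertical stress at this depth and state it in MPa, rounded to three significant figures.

Overburden (lithostatic) stress σ_v:
greenschist: 2866 kg/m³ × 10 m/s² × 8084 m = 2.317×10^8 Pa = 231.7 MPa
Pore pressure P_p = 1130 kg/m³ × 10 m/s² × 8084 m = 9.135×10^7 Pa = 91.35 MPa
Effective stress σ' = σ_v − P_p = 231.7 − 91.35 = 140.34 MPa

140 MPa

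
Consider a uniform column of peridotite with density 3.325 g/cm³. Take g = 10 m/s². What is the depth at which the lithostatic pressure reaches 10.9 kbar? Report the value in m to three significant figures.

h = P/(ρg) = 10.9 kbar / (3325 kg/m³ × 10 m/s²) = 1.090×10^9 Pa / 33250 Pa/m = 32782 m

32800 m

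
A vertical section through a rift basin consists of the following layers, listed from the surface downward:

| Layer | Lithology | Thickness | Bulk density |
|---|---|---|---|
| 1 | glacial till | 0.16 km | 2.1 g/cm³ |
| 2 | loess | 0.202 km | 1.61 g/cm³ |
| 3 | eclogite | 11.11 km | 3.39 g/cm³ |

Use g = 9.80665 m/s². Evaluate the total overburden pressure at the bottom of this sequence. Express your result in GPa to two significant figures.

0.38 GPa

glacial till: 2100 kg/m³ × 9.80665 m/s² × 160 m = 3.295×10^6 Pa = 3.295×10^-3 GPa
loess: 1610 kg/m³ × 9.80665 m/s² × 202 m = 3.189×10^6 Pa = 3.189×10^-3 GPa
eclogite: 3390 kg/m³ × 9.80665 m/s² × 11110 m = 3.693×10^8 Pa = 0.3693 GPa
Total = 3.295×10^-3 + 3.189×10^-3 + 0.3693 = 0.37583 GPa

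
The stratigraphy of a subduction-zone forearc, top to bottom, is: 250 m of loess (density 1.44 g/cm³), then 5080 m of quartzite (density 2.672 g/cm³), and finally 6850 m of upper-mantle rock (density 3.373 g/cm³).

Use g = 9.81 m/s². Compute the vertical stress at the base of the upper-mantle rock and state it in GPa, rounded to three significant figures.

0.363 GPa

loess: 1440 kg/m³ × 9.81 m/s² × 250 m = 3.532×10^6 Pa = 3.532×10^-3 GPa
quartzite: 2672 kg/m³ × 9.81 m/s² × 5080 m = 1.332×10^8 Pa = 0.1332 GPa
upper-mantle rock: 3373 kg/m³ × 9.81 m/s² × 6850 m = 2.267×10^8 Pa = 0.2267 GPa
Total = 3.532×10^-3 + 0.1332 + 0.2267 = 0.36335 GPa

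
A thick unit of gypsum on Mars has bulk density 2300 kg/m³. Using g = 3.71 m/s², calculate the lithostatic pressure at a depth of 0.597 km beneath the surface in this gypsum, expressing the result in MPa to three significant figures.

5.09 MPa

gypsum: 2300 kg/m³ × 3.71 m/s² × 597 m = 5.094×10^6 Pa = 5.094 MPa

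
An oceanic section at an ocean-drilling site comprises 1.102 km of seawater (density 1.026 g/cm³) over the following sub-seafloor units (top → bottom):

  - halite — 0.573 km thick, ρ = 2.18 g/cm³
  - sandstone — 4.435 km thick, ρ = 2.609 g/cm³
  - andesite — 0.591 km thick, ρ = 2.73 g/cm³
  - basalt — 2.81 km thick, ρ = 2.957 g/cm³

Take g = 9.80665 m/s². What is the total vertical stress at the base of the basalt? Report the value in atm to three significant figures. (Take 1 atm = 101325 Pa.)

2310 atm

seawater: 1026 kg/m³ × 9.80665 m/s² × 1102 m = 1.109×10^7 Pa = 109.4 atm
halite: 2180 kg/m³ × 9.80665 m/s² × 573 m = 1.225×10^7 Pa = 120.9 atm
sandstone: 2609 kg/m³ × 9.80665 m/s² × 4435 m = 1.135×10^8 Pa = 1120 atm
andesite: 2730 kg/m³ × 9.80665 m/s² × 591 m = 1.582×10^7 Pa = 156.2 atm
basalt: 2957 kg/m³ × 9.80665 m/s² × 2810 m = 8.149×10^7 Pa = 804.2 atm
Total = 109.4 + 120.9 + 1120 + 156.2 + 804.2 = 2310.6 atm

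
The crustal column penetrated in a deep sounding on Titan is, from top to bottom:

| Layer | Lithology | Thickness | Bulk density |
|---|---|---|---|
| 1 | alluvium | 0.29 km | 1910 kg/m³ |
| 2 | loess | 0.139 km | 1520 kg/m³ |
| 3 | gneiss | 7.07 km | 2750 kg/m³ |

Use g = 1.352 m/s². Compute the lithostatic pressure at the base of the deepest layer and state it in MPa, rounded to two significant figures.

27 MPa

alluvium: 1910 kg/m³ × 1.352 m/s² × 290 m = 7.489×10^5 Pa = 0.7489 MPa
loess: 1520 kg/m³ × 1.352 m/s² × 139 m = 2.857×10^5 Pa = 0.2857 MPa
gneiss: 2750 kg/m³ × 1.352 m/s² × 7070 m = 2.629×10^7 Pa = 26.29 MPa
Total = 0.7489 + 0.2857 + 26.29 = 27.321 MPa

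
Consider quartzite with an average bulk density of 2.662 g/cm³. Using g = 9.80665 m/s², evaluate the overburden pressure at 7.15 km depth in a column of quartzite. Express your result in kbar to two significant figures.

quartzite: 2662 kg/m³ × 9.80665 m/s² × 7150 m = 1.867×10^8 Pa = 1.867 kbar

1.9 kbar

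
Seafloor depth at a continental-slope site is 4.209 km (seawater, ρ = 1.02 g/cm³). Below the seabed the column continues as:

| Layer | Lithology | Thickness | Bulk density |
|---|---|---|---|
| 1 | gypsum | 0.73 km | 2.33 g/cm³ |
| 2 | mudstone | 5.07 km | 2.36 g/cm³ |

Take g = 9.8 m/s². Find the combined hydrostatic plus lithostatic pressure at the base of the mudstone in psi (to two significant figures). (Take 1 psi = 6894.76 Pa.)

seawater: 1020 kg/m³ × 9.8 m/s² × 4209 m = 4.207×10^7 Pa = 6102 psi
gypsum: 2330 kg/m³ × 9.8 m/s² × 730 m = 1.667×10^7 Pa = 2418 psi
mudstone: 2360 kg/m³ × 9.8 m/s² × 5070 m = 1.173×10^8 Pa = 17007 psi
Total = 6102 + 2418 + 17007 = 25527 psi

26000 psi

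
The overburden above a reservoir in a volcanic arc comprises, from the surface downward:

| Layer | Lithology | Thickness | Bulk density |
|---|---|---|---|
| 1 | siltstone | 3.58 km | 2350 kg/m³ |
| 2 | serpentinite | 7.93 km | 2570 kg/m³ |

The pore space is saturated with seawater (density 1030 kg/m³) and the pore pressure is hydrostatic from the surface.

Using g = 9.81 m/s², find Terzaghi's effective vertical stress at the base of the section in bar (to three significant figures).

Overburden (lithostatic) stress σ_v:
siltstone: 2350 kg/m³ × 9.81 m/s² × 3580 m = 8.253×10^7 Pa = 82.53 MPa
serpentinite: 2570 kg/m³ × 9.81 m/s² × 7930 m = 1.999×10^8 Pa = 199.9 MPa
Total = 82.53 + 199.9 = 282.46 MPa
Pore pressure P_p = 1030 kg/m³ × 9.81 m/s² × 11510 m = 1.163×10^8 Pa = 116.3 MPa
Effective stress σ' = σ_v − P_p = 282.5 − 116.3 = 166.16 MPa = 1661.6 bar

1660 bar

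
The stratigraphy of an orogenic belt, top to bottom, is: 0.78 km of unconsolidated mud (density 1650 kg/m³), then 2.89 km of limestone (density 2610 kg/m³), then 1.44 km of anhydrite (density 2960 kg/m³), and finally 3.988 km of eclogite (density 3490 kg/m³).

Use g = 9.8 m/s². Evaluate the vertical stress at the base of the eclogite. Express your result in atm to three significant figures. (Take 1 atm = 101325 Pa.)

2610 atm

unconsolidated mud: 1650 kg/m³ × 9.8 m/s² × 780 m = 1.261×10^7 Pa = 124.5 atm
limestone: 2610 kg/m³ × 9.8 m/s² × 2890 m = 7.392×10^7 Pa = 729.5 atm
anhydrite: 2960 kg/m³ × 9.8 m/s² × 1440 m = 4.177×10^7 Pa = 412.3 atm
eclogite: 3490 kg/m³ × 9.8 m/s² × 3988 m = 1.364×10^8 Pa = 1346 atm
Total = 124.5 + 729.5 + 412.3 + 1346 = 2612.4 atm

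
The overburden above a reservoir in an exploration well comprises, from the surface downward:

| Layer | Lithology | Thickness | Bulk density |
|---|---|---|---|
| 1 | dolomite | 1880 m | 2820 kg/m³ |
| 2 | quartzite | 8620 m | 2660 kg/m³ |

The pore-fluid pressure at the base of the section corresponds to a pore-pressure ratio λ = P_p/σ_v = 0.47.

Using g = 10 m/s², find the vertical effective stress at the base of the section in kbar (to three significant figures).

Overburden (lithostatic) stress σ_v:
dolomite: 2820 kg/m³ × 10 m/s² × 1880 m = 5.302×10^7 Pa = 53.02 MPa
quartzite: 2660 kg/m³ × 10 m/s² × 8620 m = 2.293×10^8 Pa = 229.3 MPa
Total = 53.02 + 229.3 = 282.31 MPa
Pore pressure P_p = λ·σ_v = 0.47 × 282.3 MPa = 132.7 MPa
Effective stress σ' = σ_v − P_p = 282.3 − 132.7 = 149.62 MPa = 1.4962 kbar

1.50 kbar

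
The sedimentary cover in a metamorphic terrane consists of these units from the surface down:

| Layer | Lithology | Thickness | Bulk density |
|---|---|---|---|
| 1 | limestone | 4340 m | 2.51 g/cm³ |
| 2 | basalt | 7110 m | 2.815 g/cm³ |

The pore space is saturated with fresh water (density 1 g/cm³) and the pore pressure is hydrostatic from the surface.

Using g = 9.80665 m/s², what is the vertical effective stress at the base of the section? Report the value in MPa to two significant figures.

190 MPa

Overburden (lithostatic) stress σ_v:
limestone: 2510 kg/m³ × 9.80665 m/s² × 4340 m = 1.068×10^8 Pa = 106.8 MPa
basalt: 2815 kg/m³ × 9.80665 m/s² × 7110 m = 1.963×10^8 Pa = 196.3 MPa
Total = 106.8 + 196.3 = 303.10 MPa
Pore pressure P_p = 1000 kg/m³ × 9.80665 m/s² × 11450 m = 1.123×10^8 Pa = 112.3 MPa
Effective stress σ' = σ_v − P_p = 303.1 − 112.3 = 190.82 MPa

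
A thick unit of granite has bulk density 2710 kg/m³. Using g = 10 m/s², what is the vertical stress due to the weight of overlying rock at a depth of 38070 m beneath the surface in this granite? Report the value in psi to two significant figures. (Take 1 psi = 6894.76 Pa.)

150000 psi

granite: 2710 kg/m³ × 10 m/s² × 38070 m = 1.032×10^9 Pa = 1.496×10^5 psi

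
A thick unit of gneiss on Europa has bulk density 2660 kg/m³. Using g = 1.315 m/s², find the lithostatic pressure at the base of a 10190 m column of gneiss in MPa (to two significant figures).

gneiss: 2660 kg/m³ × 1.315 m/s² × 10190 m = 3.564×10^7 Pa = 35.64 MPa

36 MPa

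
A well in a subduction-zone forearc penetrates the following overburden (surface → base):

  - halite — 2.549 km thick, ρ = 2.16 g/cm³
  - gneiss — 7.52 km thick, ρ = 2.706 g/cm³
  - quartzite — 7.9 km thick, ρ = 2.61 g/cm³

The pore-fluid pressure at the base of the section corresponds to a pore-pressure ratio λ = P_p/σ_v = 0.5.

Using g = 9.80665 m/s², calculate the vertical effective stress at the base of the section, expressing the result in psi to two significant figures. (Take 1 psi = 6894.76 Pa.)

Overburden (lithostatic) stress σ_v:
halite: 2160 kg/m³ × 9.80665 m/s² × 2549 m = 5.399×10^7 Pa = 53.99 MPa
gneiss: 2706 kg/m³ × 9.80665 m/s² × 7520 m = 1.996×10^8 Pa = 199.6 MPa
quartzite: 2610 kg/m³ × 9.80665 m/s² × 7900 m = 2.022×10^8 Pa = 202.2 MPa
Total = 53.99 + 199.6 + 202.2 = 455.75 MPa
Pore pressure P_p = λ·σ_v = 0.5 × 455.8 MPa = 227.9 MPa
Effective stress σ' = σ_v − P_p = 455.8 − 227.9 = 227.88 MPa = 33051 psi

33000 psi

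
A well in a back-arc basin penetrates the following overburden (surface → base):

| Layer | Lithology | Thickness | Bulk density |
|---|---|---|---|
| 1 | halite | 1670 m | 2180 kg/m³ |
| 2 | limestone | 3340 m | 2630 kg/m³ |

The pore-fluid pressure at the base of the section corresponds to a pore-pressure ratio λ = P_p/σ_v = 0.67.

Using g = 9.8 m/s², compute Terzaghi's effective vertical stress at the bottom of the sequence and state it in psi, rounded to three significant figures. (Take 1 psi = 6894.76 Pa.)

Overburden (lithostatic) stress σ_v:
halite: 2180 kg/m³ × 9.8 m/s² × 1670 m = 3.568×10^7 Pa = 35.68 MPa
limestone: 2630 kg/m³ × 9.8 m/s² × 3340 m = 8.609×10^7 Pa = 86.09 MPa
Total = 35.68 + 86.09 = 121.76 MPa
Pore pressure P_p = λ·σ_v = 0.67 × 121.8 MPa = 81.58 MPa
Effective stress σ' = σ_v − P_p = 121.8 − 81.58 = 40.182 MPa = 5827.9 psi

5830 psi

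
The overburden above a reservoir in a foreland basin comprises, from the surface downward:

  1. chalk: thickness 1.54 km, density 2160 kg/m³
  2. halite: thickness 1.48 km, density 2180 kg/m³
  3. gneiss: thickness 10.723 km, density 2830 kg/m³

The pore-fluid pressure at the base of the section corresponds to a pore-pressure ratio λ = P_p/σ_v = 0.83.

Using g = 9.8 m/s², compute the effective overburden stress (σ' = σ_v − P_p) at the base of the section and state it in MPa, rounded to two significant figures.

61 MPa

Overburden (lithostatic) stress σ_v:
chalk: 2160 kg/m³ × 9.8 m/s² × 1540 m = 3.260×10^7 Pa = 32.60 MPa
halite: 2180 kg/m³ × 9.8 m/s² × 1480 m = 3.162×10^7 Pa = 31.62 MPa
gneiss: 2830 kg/m³ × 9.8 m/s² × 10723 m = 2.974×10^8 Pa = 297.4 MPa
Total = 32.60 + 31.62 + 297.4 = 361.61 MPa
Pore pressure P_p = λ·σ_v = 0.83 × 361.6 MPa = 300.1 MPa
Effective stress σ' = σ_v − P_p = 361.6 − 300.1 = 61.474 MPa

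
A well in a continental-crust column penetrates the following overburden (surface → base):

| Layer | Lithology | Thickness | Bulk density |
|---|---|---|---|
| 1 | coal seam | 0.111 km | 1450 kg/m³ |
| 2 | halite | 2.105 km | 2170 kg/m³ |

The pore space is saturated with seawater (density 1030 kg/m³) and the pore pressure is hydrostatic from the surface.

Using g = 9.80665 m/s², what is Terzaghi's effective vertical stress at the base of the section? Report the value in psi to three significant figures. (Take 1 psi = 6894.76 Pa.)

3480 psi

Overburden (lithostatic) stress σ_v:
coal seam: 1450 kg/m³ × 9.80665 m/s² × 111 m = 1.578×10^6 Pa = 1.578 MPa
halite: 2170 kg/m³ × 9.80665 m/s² × 2105 m = 4.480×10^7 Pa = 44.80 MPa
Total = 1.578 + 44.80 = 46.374 MPa
Pore pressure P_p = 1030 kg/m³ × 9.80665 m/s² × 2216 m = 2.238×10^7 Pa = 22.38 MPa
Effective stress σ' = σ_v − P_p = 46.37 − 22.38 = 23.990 MPa = 3479.5 psi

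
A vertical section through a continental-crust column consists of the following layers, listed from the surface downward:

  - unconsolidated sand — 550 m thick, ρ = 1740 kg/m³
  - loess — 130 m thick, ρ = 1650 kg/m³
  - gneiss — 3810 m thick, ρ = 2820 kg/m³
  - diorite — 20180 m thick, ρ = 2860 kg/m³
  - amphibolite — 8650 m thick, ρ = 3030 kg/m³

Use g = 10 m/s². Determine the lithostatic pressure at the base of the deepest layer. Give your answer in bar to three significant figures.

unconsolidated sand: 1740 kg/m³ × 10 m/s² × 550 m = 9.570×10^6 Pa = 95.70 bar
loess: 1650 kg/m³ × 10 m/s² × 130 m = 2.145×10^6 Pa = 21.45 bar
gneiss: 2820 kg/m³ × 10 m/s² × 3810 m = 1.074×10^8 Pa = 1074 bar
diorite: 2860 kg/m³ × 10 m/s² × 20180 m = 5.771×10^8 Pa = 5771 bar
amphibolite: 3030 kg/m³ × 10 m/s² × 8650 m = 2.621×10^8 Pa = 2621 bar
Total = 95.70 + 21.45 + 1074 + 5771 + 2621 = 9584.0 bar

9580 bar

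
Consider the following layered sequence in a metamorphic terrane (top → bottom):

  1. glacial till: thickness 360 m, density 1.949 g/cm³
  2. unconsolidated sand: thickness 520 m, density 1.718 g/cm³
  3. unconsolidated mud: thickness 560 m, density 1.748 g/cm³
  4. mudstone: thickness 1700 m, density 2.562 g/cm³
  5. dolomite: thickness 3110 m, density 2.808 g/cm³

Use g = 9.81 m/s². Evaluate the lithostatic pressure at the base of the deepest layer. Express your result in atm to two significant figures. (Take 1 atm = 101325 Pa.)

glacial till: 1949 kg/m³ × 9.81 m/s² × 360 m = 6.883×10^6 Pa = 67.93 atm
unconsolidated sand: 1718 kg/m³ × 9.81 m/s² × 520 m = 8.764×10^6 Pa = 86.49 atm
unconsolidated mud: 1748 kg/m³ × 9.81 m/s² × 560 m = 9.603×10^6 Pa = 94.77 atm
mudstone: 2562 kg/m³ × 9.81 m/s² × 1700 m = 4.273×10^7 Pa = 421.7 atm
dolomite: 2808 kg/m³ × 9.81 m/s² × 3110 m = 8.567×10^7 Pa = 845.5 atm
Total = 67.93 + 86.49 + 94.77 + 421.7 + 845.5 = 1516.4 atm

1500 atm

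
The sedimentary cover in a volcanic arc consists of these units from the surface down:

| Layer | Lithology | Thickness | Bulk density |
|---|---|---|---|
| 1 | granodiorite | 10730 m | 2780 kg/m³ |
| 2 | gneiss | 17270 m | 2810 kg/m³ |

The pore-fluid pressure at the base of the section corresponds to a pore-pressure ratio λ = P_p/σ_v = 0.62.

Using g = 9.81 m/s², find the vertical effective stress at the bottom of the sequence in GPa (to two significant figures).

0.29 GPa

Overburden (lithostatic) stress σ_v:
granodiorite: 2780 kg/m³ × 9.81 m/s² × 10730 m = 2.926×10^8 Pa = 292.6 MPa
gneiss: 2810 kg/m³ × 9.81 m/s² × 17270 m = 4.761×10^8 Pa = 476.1 MPa
Total = 292.6 + 476.1 = 768.69 MPa
Pore pressure P_p = λ·σ_v = 0.62 × 768.7 MPa = 476.6 MPa
Effective stress σ' = σ_v − P_p = 768.7 − 476.6 = 292.10 MPa = 0.29210 GPa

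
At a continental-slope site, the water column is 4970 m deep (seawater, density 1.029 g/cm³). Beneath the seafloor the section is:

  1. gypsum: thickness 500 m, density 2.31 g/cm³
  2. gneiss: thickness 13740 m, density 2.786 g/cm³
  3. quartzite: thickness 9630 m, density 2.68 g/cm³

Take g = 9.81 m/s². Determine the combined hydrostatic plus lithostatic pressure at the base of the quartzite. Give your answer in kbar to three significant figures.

seawater: 1029 kg/m³ × 9.81 m/s² × 4970 m = 5.017×10^7 Pa = 0.5017 kbar
gypsum: 2310 kg/m³ × 9.81 m/s² × 500 m = 1.133×10^7 Pa = 0.1133 kbar
gneiss: 2786 kg/m³ × 9.81 m/s² × 13740 m = 3.755×10^8 Pa = 3.755 kbar
quartzite: 2680 kg/m³ × 9.81 m/s² × 9630 m = 2.532×10^8 Pa = 2.532 kbar
Total = 0.5017 + 0.1133 + 3.755 + 2.532 = 6.9020 kbar

6.90 kbar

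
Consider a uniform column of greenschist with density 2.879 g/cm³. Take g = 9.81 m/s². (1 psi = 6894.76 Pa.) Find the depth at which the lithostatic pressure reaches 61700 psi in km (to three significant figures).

h = P/(ρg) = 61700 psi / (2879 kg/m³ × 9.81 m/s²) = 4.254×10^8 Pa / 28243 Pa/m = 15062 m
= 15.062 km

15.1 km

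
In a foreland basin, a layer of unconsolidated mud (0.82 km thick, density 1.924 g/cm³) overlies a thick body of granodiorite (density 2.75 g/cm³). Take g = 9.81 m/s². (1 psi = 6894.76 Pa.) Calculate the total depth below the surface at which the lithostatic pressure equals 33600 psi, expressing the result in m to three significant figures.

Pressure at base of upper layers: 1924×9.81×820 = 1.548×10^7 Pa = 2245 psi
Remaining pressure to be supplied by granodiorite: 2.317×10^8 − 1.548×10^7 = 2.162×10^8 Pa
Additional depth in granodiorite = 2.162×10^8 Pa / (2750 kg/m³ × 9.81 m/s²) = 8013.6 m
Total depth = 820 m + 8013.6 m = 8833.6 m

8830 m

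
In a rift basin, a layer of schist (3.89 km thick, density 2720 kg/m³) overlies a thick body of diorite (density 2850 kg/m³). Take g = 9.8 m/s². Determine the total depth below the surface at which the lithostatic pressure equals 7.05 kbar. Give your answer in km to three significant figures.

25.4 km

Pressure at base of upper layers: 2720×9.8×3890 = 1.037×10^8 Pa = 1.037 kbar
Remaining pressure to be supplied by diorite: 7.050×10^8 − 1.037×10^8 = 6.013×10^8 Pa
Additional depth in diorite = 6.013×10^8 Pa / (2850 kg/m³ × 9.8 m/s²) = 21529 m
Total depth = 3890 m + 21529 m = 25419 m
= 25.419 km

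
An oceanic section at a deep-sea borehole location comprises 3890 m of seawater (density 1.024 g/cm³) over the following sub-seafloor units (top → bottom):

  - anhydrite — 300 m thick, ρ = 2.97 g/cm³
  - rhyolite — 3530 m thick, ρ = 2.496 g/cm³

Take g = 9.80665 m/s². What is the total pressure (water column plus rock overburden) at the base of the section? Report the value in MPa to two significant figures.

130 MPa

seawater: 1024 kg/m³ × 9.80665 m/s² × 3890 m = 3.906×10^7 Pa = 39.06 MPa
anhydrite: 2970 kg/m³ × 9.80665 m/s² × 300 m = 8.738×10^6 Pa = 8.738 MPa
rhyolite: 2496 kg/m³ × 9.80665 m/s² × 3530 m = 8.641×10^7 Pa = 86.41 MPa
Total = 39.06 + 8.738 + 86.41 = 134.21 MPa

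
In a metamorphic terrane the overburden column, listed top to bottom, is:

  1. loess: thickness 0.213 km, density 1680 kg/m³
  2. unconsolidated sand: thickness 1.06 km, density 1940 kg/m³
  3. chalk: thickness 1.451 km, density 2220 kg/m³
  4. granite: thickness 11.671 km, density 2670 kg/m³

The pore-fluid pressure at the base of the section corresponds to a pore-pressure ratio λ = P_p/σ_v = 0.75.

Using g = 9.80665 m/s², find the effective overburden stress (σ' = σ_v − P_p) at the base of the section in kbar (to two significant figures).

Overburden (lithostatic) stress σ_v:
loess: 1680 kg/m³ × 9.80665 m/s² × 213 m = 3.509×10^6 Pa = 3.509 MPa
unconsolidated sand: 1940 kg/m³ × 9.80665 m/s² × 1060 m = 2.017×10^7 Pa = 20.17 MPa
chalk: 2220 kg/m³ × 9.80665 m/s² × 1451 m = 3.159×10^7 Pa = 31.59 MPa
granite: 2670 kg/m³ × 9.80665 m/s² × 11671 m = 3.056×10^8 Pa = 305.6 MPa
Total = 3.509 + 20.17 + 31.59 + 305.6 = 360.86 MPa
Pore pressure P_p = λ·σ_v = 0.75 × 360.9 MPa = 270.6 MPa
Effective stress σ' = σ_v − P_p = 360.9 − 270.6 = 90.214 MPa = 0.90214 kbar

0.90 kbar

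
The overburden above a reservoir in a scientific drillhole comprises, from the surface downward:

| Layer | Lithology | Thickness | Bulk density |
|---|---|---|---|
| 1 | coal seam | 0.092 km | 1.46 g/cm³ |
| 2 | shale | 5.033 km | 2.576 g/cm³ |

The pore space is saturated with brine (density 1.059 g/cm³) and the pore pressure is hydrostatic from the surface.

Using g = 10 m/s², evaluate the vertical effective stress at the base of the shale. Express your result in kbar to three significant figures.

0.767 kbar

Overburden (lithostatic) stress σ_v:
coal seam: 1460 kg/m³ × 10 m/s² × 92 m = 1.343×10^6 Pa = 1.343 MPa
shale: 2576 kg/m³ × 10 m/s² × 5033 m = 1.297×10^8 Pa = 129.7 MPa
Total = 1.343 + 129.7 = 130.99 MPa
Pore pressure P_p = 1059 kg/m³ × 10 m/s² × 5125 m = 5.427×10^7 Pa = 54.27 MPa
Effective stress σ' = σ_v − P_p = 131.0 − 54.27 = 76.720 MPa = 0.76720 kbar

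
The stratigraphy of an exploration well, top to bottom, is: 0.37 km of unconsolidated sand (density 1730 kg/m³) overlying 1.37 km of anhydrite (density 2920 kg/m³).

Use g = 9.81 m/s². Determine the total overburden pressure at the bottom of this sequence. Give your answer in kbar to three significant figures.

unconsolidated sand: 1730 kg/m³ × 9.81 m/s² × 370 m = 6.279×10^6 Pa = 0.06279 kbar
anhydrite: 2920 kg/m³ × 9.81 m/s² × 1370 m = 3.924×10^7 Pa = 0.3924 kbar
Total = 0.06279 + 0.3924 = 0.45523 kbar

0.455 kbar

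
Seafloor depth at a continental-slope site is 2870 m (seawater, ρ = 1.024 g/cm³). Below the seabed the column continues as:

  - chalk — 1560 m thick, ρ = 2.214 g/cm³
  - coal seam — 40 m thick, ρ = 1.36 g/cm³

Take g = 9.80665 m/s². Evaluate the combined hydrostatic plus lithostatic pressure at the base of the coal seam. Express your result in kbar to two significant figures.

seawater: 1024 kg/m³ × 9.80665 m/s² × 2870 m = 2.882×10^7 Pa = 0.2882 kbar
chalk: 2214 kg/m³ × 9.80665 m/s² × 1560 m = 3.387×10^7 Pa = 0.3387 kbar
coal seam: 1360 kg/m³ × 9.80665 m/s² × 40 m = 5.335×10^5 Pa = 5.335×10^-3 kbar
Total = 0.2882 + 0.3387 + 5.335×10^-3 = 0.63225 kbar

0.63 kbar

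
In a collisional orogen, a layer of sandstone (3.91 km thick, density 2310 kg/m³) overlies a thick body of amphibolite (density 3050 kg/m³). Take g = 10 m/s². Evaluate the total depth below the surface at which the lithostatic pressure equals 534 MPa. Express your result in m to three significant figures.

Pressure at base of upper layers: 2310×10×3910 = 9.032×10^7 Pa = 90.32 MPa
Remaining pressure to be supplied by amphibolite: 5.340×10^8 − 9.032×10^7 = 4.437×10^8 Pa
Additional depth in amphibolite = 4.437×10^8 Pa / (3050 kg/m³ × 10 m/s²) = 14547 m
Total depth = 3910 m + 14547 m = 18457 m

18500 m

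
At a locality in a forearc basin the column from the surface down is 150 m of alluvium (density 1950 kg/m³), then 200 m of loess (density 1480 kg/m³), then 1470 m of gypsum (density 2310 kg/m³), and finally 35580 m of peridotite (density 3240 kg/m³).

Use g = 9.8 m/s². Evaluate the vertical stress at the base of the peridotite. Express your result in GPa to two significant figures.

alluvium: 1950 kg/m³ × 9.8 m/s² × 150 m = 2.866×10^6 Pa = 2.867×10^-3 GPa
loess: 1480 kg/m³ × 9.8 m/s² × 200 m = 2.901×10^6 Pa = 2.901×10^-3 GPa
gypsum: 2310 kg/m³ × 9.8 m/s² × 1470 m = 3.328×10^7 Pa = 0.03328 GPa
peridotite: 3240 kg/m³ × 9.8 m/s² × 35580 m = 1.130×10^9 Pa = 1.130 GPa
Total = 2.867×10^-3 + 2.901×10^-3 + 0.03328 + 1.130 = 1.1688 GPa

1.2 GPa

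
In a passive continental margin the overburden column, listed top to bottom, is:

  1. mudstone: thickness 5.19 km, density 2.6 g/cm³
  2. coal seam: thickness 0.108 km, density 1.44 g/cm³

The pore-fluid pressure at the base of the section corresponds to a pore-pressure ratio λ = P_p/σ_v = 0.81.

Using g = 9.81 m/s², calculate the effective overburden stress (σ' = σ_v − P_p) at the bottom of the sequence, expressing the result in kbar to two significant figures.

0.25 kbar

Overburden (lithostatic) stress σ_v:
mudstone: 2600 kg/m³ × 9.81 m/s² × 5190 m = 1.324×10^8 Pa = 132.4 MPa
coal seam: 1440 kg/m³ × 9.81 m/s² × 108 m = 1.526×10^6 Pa = 1.526 MPa
Total = 132.4 + 1.526 = 133.90 MPa
Pore pressure P_p = λ·σ_v = 0.81 × 133.9 MPa = 108.5 MPa
Effective stress σ' = σ_v − P_p = 133.9 − 108.5 = 25.441 MPa = 0.25441 kbar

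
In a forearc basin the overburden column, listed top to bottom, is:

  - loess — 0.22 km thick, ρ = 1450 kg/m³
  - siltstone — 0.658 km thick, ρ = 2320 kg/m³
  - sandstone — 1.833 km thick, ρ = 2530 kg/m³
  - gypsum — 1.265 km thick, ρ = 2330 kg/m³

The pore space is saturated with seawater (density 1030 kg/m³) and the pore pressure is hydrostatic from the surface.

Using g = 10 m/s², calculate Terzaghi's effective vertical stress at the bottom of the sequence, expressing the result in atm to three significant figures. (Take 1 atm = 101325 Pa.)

Overburden (lithostatic) stress σ_v:
loess: 1450 kg/m³ × 10 m/s² × 220 m = 3.190×10^6 Pa = 3.190 MPa
siltstone: 2320 kg/m³ × 10 m/s² × 658 m = 1.527×10^7 Pa = 15.27 MPa
sandstone: 2530 kg/m³ × 10 m/s² × 1833 m = 4.637×10^7 Pa = 46.37 MPa
gypsum: 2330 kg/m³ × 10 m/s² × 1265 m = 2.947×10^7 Pa = 29.47 MPa
Total = 3.190 + 15.27 + 46.37 + 29.47 = 94.305 MPa
Pore pressure P_p = 1030 kg/m³ × 10 m/s² × 3976 m = 4.095×10^7 Pa = 40.95 MPa
Effective stress σ' = σ_v − P_p = 94.31 − 40.95 = 53.352 MPa = 526.55 atm

527 atm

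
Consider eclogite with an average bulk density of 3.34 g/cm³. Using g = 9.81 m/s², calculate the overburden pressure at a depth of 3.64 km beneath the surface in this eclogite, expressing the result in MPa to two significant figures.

120 MPa

eclogite: 3340 kg/m³ × 9.81 m/s² × 3640 m = 1.193×10^8 Pa = 119.3 MPa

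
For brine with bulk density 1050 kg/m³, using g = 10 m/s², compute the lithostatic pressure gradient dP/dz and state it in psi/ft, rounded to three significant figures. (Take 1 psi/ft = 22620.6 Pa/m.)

0.464 psi/ft

dP/dz = ρg = 1050 kg/m³ × 10 m/s² = 10500 Pa/m
= 10500 Pa/m × (1 psi/ft / 22621 Pa/m) = 0.46418 psi/ft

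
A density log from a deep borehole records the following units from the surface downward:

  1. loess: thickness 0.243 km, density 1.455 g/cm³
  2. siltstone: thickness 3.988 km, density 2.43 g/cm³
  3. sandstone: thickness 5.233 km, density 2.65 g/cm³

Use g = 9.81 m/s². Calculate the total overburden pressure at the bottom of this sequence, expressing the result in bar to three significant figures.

2350 bar

loess: 1455 kg/m³ × 9.81 m/s² × 243 m = 3.468×10^6 Pa = 34.68 bar
siltstone: 2430 kg/m³ × 9.81 m/s² × 3988 m = 9.507×10^7 Pa = 950.7 bar
sandstone: 2650 kg/m³ × 9.81 m/s² × 5233 m = 1.360×10^8 Pa = 1360 bar
Total = 34.68 + 950.7 + 1360 = 2345.8 bar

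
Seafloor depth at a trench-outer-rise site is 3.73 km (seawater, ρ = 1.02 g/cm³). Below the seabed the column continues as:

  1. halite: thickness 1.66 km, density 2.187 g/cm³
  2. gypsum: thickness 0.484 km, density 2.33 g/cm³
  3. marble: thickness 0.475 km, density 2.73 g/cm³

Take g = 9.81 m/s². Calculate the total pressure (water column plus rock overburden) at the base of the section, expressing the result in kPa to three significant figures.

96700 kPa

seawater: 1020 kg/m³ × 9.81 m/s² × 3730 m = 3.732×10^7 Pa = 37323 kPa
halite: 2187 kg/m³ × 9.81 m/s² × 1660 m = 3.561×10^7 Pa = 35614 kPa
gypsum: 2330 kg/m³ × 9.81 m/s² × 484 m = 1.106×10^7 Pa = 11063 kPa
marble: 2730 kg/m³ × 9.81 m/s² × 475 m = 1.272×10^7 Pa = 12721 kPa
Total = 37323 + 35614 + 11063 + 12721 = 96722 kPa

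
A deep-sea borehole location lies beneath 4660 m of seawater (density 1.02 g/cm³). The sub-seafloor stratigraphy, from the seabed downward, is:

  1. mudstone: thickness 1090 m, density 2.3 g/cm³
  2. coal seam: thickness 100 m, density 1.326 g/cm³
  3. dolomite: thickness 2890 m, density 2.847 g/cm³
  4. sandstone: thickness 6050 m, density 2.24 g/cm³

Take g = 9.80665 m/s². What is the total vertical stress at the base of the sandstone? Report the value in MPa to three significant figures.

seawater: 1020 kg/m³ × 9.80665 m/s² × 4660 m = 4.661×10^7 Pa = 46.61 MPa
mudstone: 2300 kg/m³ × 9.80665 m/s² × 1090 m = 2.459×10^7 Pa = 24.59 MPa
coal seam: 1326 kg/m³ × 9.80665 m/s² × 100 m = 1.300×10^6 Pa = 1.300 MPa
dolomite: 2847 kg/m³ × 9.80665 m/s² × 2890 m = 8.069×10^7 Pa = 80.69 MPa
sandstone: 2240 kg/m³ × 9.80665 m/s² × 6050 m = 1.329×10^8 Pa = 132.9 MPa
Total = 46.61 + 24.59 + 1.300 + 80.69 + 132.9 = 286.09 MPa

286 MPa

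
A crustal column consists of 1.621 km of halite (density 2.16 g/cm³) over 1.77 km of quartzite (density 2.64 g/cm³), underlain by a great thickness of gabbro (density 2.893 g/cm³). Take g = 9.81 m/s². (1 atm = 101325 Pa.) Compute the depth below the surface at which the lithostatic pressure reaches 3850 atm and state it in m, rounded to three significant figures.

14300 m

Pressure at base of upper layers: 2160×9.81×1621 + 2640×9.81×1770 = 8.019×10^7 Pa = 791.4 atm
Remaining pressure to be supplied by gabbro: 3.901×10^8 − 8.019×10^7 = 3.099×10^8 Pa
Additional depth in gabbro = 3.099×10^8 Pa / (2893 kg/m³ × 9.81 m/s²) = 10920 m
Total depth = 3391 m + 10920 m = 14311 m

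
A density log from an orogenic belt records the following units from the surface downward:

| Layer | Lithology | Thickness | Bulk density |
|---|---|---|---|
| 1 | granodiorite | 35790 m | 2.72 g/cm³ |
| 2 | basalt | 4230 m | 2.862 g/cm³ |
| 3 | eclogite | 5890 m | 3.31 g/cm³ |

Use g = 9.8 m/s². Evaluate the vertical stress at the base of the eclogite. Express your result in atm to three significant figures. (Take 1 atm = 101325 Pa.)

12500 atm

granodiorite: 2720 kg/m³ × 9.8 m/s² × 35790 m = 9.540×10^8 Pa = 9415 atm
basalt: 2862 kg/m³ × 9.8 m/s² × 4230 m = 1.186×10^8 Pa = 1171 atm
eclogite: 3310 kg/m³ × 9.8 m/s² × 5890 m = 1.911×10^8 Pa = 1886 atm
Total = 9415 + 1171 + 1886 = 12472 atm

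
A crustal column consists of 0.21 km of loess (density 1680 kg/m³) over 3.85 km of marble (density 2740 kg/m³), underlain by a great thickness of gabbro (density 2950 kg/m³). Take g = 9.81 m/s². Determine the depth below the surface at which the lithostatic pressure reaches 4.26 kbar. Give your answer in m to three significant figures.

15100 m

Pressure at base of upper layers: 1680×9.81×210 + 2740×9.81×3850 = 1.069×10^8 Pa = 1.069 kbar
Remaining pressure to be supplied by gabbro: 4.260×10^8 − 1.069×10^8 = 3.191×10^8 Pa
Additional depth in gabbro = 3.191×10^8 Pa / (2950 kg/m³ × 9.81 m/s²) = 11025 m
Total depth = 4060 m + 11025 m = 15085 m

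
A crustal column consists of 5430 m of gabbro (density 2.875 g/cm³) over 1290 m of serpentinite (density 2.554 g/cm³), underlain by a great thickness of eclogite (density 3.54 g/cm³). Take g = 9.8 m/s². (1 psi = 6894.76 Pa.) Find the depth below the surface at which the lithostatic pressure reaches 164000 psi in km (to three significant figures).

Pressure at base of upper layers: 2875×9.8×5430 + 2554×9.8×1290 = 1.853×10^8 Pa = 26872 psi
Remaining pressure to be supplied by eclogite: 1.131×10^9 − 1.853×10^8 = 9.455×10^8 Pa
Additional depth in eclogite = 9.455×10^8 Pa / (3540 kg/m³ × 9.8 m/s²) = 27253 m
Total depth = 6720 m + 27253 m = 33973 m
= 33.973 km

34.0 km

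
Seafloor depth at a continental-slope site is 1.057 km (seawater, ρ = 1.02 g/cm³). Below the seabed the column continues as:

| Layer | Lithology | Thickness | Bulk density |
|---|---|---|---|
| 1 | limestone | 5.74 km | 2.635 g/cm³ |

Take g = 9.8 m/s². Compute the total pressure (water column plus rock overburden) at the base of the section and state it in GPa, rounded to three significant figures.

seawater: 1020 kg/m³ × 9.8 m/s² × 1057 m = 1.057×10^7 Pa = 0.01057 GPa
limestone: 2635 kg/m³ × 9.8 m/s² × 5740 m = 1.482×10^8 Pa = 0.1482 GPa
Total = 0.01057 + 0.1482 = 0.15879 GPa

0.159 GPa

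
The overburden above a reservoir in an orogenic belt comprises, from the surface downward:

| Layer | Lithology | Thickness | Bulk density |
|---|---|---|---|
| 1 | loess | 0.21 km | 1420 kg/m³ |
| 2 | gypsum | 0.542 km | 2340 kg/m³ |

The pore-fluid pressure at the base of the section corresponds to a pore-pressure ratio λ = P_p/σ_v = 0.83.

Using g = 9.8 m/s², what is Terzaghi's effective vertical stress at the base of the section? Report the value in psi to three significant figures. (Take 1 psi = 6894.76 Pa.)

379 psi

Overburden (lithostatic) stress σ_v:
loess: 1420 kg/m³ × 9.8 m/s² × 210 m = 2.922×10^6 Pa = 2.922 MPa
gypsum: 2340 kg/m³ × 9.8 m/s² × 542 m = 1.243×10^7 Pa = 12.43 MPa
Total = 2.922 + 12.43 = 15.352 MPa
Pore pressure P_p = λ·σ_v = 0.83 × 15.35 MPa = 12.74 MPa
Effective stress σ' = σ_v − P_p = 15.35 − 12.74 = 2.6098 MPa = 378.51 psi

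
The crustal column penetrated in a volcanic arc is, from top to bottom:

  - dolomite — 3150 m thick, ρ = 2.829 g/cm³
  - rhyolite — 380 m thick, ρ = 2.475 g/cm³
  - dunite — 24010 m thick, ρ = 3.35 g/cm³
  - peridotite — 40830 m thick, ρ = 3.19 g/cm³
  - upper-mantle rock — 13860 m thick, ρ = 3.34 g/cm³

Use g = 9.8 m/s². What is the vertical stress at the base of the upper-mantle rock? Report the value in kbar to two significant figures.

26 kbar

dolomite: 2829 kg/m³ × 9.8 m/s² × 3150 m = 8.733×10^7 Pa = 0.8733 kbar
rhyolite: 2475 kg/m³ × 9.8 m/s² × 380 m = 9.217×10^6 Pa = 0.09217 kbar
dunite: 3350 kg/m³ × 9.8 m/s² × 24010 m = 7.882×10^8 Pa = 7.882 kbar
peridotite: 3190 kg/m³ × 9.8 m/s² × 40830 m = 1.276×10^9 Pa = 12.76 kbar
upper-mantle rock: 3340 kg/m³ × 9.8 m/s² × 13860 m = 4.537×10^8 Pa = 4.537 kbar
Total = 0.8733 + 0.09217 + 7.882 + 12.76 + 4.537 = 26.149 kbar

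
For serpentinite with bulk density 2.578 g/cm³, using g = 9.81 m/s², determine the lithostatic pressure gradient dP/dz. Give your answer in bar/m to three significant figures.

dP/dz = ρg = 2578 kg/m³ × 9.81 m/s² = 25290 Pa/m
= 25290 Pa/m × (1 bar/m / 1.0000×10^5 Pa/m) = 0.25290 bar/m

0.253 bar/m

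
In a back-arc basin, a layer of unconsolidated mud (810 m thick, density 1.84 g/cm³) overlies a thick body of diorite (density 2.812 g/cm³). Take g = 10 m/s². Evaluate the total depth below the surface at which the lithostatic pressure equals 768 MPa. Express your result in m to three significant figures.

27600 m

Pressure at base of upper layers: 1840×10×810 = 1.490×10^7 Pa = 14.90 MPa
Remaining pressure to be supplied by diorite: 7.680×10^8 − 1.490×10^7 = 7.531×10^8 Pa
Additional depth in diorite = 7.531×10^8 Pa / (2812 kg/m³ × 10 m/s²) = 26782 m
Total depth = 810 m + 26782 m = 27592 m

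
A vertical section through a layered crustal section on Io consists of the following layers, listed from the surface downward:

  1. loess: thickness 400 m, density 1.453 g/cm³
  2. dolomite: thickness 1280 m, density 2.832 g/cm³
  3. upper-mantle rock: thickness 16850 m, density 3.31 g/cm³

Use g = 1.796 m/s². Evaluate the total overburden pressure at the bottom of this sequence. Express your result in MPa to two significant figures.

loess: 1453 kg/m³ × 1.796 m/s² × 400 m = 1.044×10^6 Pa = 1.044 MPa
dolomite: 2832 kg/m³ × 1.796 m/s² × 1280 m = 6.510×10^6 Pa = 6.510 MPa
upper-mantle rock: 3310 kg/m³ × 1.796 m/s² × 16850 m = 1.002×10^8 Pa = 100.2 MPa
Total = 1.044 + 6.510 + 100.2 = 107.72 MPa

110 MPa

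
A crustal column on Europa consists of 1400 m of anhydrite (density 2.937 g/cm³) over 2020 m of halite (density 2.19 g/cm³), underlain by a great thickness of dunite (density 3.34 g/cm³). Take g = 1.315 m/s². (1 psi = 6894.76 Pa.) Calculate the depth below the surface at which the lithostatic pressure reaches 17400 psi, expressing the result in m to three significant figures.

28200 m

Pressure at base of upper layers: 2937×1.315×1400 + 2190×1.315×2020 = 1.122×10^7 Pa = 1628 psi
Remaining pressure to be supplied by dunite: 1.200×10^8 − 1.122×10^7 = 1.087×10^8 Pa
Additional depth in dunite = 1.087×10^8 Pa / (3340 kg/m³ × 1.315 m/s²) = 24759 m
Total depth = 3420 m + 24759 m = 28179 m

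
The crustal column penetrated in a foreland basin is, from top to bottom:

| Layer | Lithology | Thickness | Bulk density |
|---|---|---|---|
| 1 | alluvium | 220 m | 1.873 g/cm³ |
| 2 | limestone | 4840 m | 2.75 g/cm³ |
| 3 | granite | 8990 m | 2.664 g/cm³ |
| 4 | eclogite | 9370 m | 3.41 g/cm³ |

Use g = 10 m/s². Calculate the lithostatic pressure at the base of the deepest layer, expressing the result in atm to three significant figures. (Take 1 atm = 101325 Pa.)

alluvium: 1873 kg/m³ × 10 m/s² × 220 m = 4.121×10^6 Pa = 40.67 atm
limestone: 2750 kg/m³ × 10 m/s² × 4840 m = 1.331×10^8 Pa = 1314 atm
granite: 2664 kg/m³ × 10 m/s² × 8990 m = 2.395×10^8 Pa = 2364 atm
eclogite: 3410 kg/m³ × 10 m/s² × 9370 m = 3.195×10^8 Pa = 3153 atm
Total = 40.67 + 1314 + 2364 + 3153 = 6871.3 atm

6870 atm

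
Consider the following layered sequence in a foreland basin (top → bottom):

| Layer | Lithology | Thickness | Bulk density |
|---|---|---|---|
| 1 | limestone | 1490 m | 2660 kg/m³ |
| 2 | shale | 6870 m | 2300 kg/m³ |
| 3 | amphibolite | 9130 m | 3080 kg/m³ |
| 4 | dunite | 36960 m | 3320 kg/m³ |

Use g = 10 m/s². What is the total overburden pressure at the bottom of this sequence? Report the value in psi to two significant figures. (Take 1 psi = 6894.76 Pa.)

250000 psi

limestone: 2660 kg/m³ × 10 m/s² × 1490 m = 3.963×10^7 Pa = 5748 psi
shale: 2300 kg/m³ × 10 m/s² × 6870 m = 1.580×10^8 Pa = 22917 psi
amphibolite: 3080 kg/m³ × 10 m/s² × 9130 m = 2.812×10^8 Pa = 40785 psi
dunite: 3320 kg/m³ × 10 m/s² × 36960 m = 1.227×10^9 Pa = 1.780×10^5 psi
Total = 5748 + 22917 + 40785 + 1.780×10^5 = 2.4742×10^5 psi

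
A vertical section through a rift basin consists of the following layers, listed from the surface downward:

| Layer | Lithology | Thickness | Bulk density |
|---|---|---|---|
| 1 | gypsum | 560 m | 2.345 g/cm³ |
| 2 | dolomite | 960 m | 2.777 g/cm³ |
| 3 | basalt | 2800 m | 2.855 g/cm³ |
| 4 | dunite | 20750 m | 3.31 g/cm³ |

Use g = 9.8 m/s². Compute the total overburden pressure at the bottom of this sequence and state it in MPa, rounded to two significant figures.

gypsum: 2345 kg/m³ × 9.8 m/s² × 560 m = 1.287×10^7 Pa = 12.87 MPa
dolomite: 2777 kg/m³ × 9.8 m/s² × 960 m = 2.613×10^7 Pa = 26.13 MPa
basalt: 2855 kg/m³ × 9.8 m/s² × 2800 m = 7.834×10^7 Pa = 78.34 MPa
dunite: 3310 kg/m³ × 9.8 m/s² × 20750 m = 6.731×10^8 Pa = 673.1 MPa
Total = 12.87 + 26.13 + 78.34 + 673.1 = 790.43 MPa

790 MPa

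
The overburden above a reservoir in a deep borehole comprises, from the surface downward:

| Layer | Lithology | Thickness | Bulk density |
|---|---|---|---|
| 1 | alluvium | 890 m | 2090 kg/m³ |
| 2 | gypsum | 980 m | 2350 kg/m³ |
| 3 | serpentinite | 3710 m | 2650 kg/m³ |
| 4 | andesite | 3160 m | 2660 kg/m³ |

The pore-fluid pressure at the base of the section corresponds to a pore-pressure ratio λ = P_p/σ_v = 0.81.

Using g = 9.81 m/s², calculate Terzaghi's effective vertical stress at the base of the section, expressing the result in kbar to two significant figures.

0.42 kbar

Overburden (lithostatic) stress σ_v:
alluvium: 2090 kg/m³ × 9.81 m/s² × 890 m = 1.825×10^7 Pa = 18.25 MPa
gypsum: 2350 kg/m³ × 9.81 m/s² × 980 m = 2.259×10^7 Pa = 22.59 MPa
serpentinite: 2650 kg/m³ × 9.81 m/s² × 3710 m = 9.645×10^7 Pa = 96.45 MPa
andesite: 2660 kg/m³ × 9.81 m/s² × 3160 m = 8.246×10^7 Pa = 82.46 MPa
Total = 18.25 + 22.59 + 96.45 + 82.46 = 219.75 MPa
Pore pressure P_p = λ·σ_v = 0.81 × 219.7 MPa = 178.0 MPa
Effective stress σ' = σ_v − P_p = 219.7 − 178.0 = 41.752 MPa = 0.41752 kbar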